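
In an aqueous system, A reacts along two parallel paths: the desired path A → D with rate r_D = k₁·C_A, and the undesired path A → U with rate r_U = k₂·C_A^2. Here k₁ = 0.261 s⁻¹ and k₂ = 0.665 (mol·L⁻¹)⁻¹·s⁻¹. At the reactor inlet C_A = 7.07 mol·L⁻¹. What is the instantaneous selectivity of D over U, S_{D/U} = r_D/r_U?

0.0555

S_{D/U} = r_D/r_U = (k₁·C_A)/(k₂·C_A^2) = (k₁/k₂)·C_A⁻¹.
= (0.261×7.070) / (0.665×7.070^2) = 1.845/33.24 = 0.0555.
The undesired path is higher order in A, so low C_A (CSTR or dilute feed) favours D.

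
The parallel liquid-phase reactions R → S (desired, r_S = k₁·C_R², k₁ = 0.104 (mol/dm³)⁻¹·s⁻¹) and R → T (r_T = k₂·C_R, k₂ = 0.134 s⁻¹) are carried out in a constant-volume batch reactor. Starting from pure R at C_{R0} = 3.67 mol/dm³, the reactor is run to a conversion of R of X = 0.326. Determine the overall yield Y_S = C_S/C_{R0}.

C_R = C_{R0}(1−X) = 2.474 mol/dm³.
Along a PFR/batch, dC_T/dC_R = −r_T/(r_S+r_T) = −k₂/(k₂+k₁·C_R).
Integrating from C_{R0} to C_R: C_T = (0.134/0.104)·ln[(0.134+0.104·3.67)/(0.134+0.104·2.47)] = 1.288·ln(0.5157/0.3913) = 0.3558 mol/dm³.
Then C_S = (C_{R0}−C_R) − C_T = 1.196 − 0.3558 = 0.8406 mol/dm³.
Y_S = C_S/C_{R0} = 0.8406/3.67 = 0.229.

0.229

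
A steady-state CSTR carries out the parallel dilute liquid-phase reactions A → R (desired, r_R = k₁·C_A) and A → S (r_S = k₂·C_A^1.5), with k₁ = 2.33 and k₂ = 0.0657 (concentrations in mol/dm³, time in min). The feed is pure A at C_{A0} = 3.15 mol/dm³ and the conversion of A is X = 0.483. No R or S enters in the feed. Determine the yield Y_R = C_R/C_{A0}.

Exit C_A = C_{A0}(1−X) = 3.15×0.517 = 1.629 mol/dm³.
A CSTR operates uniformly at the exit composition, giving r_R = 3.795 and r_S = 0.1365 (each k·C_A^n at C_A = 1.629).
Fraction of consumed A going to R: r_R/(r_R+r_S) = 0.9653.
C_R = 0.9653·C_{A0}·X = 0.9653×3.15×0.483 = 1.47 mol/dm³; Y_R = C_R/C_{A0} = 0.466.

0.466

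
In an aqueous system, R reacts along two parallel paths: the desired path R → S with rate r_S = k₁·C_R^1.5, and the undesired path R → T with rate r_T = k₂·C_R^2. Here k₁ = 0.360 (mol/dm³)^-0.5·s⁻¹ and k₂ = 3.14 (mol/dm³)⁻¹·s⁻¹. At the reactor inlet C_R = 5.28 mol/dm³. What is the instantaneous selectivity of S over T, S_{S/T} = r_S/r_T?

S_{S/T} = r_S/r_T = (k₁·C_R^1.5)/(k₂·C_R^2) = (k₁/k₂)·C_R^-0.5.
= (0.360×5.280^1.5) / (3.14×5.280^2) = 4.368/87.54 = 0.0499.
The undesired path is higher order in R, so low C_R (CSTR or dilute feed) favours S.

0.0499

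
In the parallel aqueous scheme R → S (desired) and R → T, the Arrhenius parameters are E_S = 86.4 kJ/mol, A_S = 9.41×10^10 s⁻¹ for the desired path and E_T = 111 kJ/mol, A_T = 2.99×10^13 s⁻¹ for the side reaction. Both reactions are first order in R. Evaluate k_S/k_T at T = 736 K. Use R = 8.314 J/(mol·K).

With equal orders, S_{S/T} = k_S/k_T = (A_S/A_T)·exp[(E_T−E_S)/(RT)].
(E_T−E_S)/(RT) = (111−86.4)×10³/(8.314×736) = 24600/6119 = 4.020.
k_S/k_T = (9.41×10^10/2.99×10^13)·exp(4.020) = 0.003147 × 55.71 = 0.175.

0.175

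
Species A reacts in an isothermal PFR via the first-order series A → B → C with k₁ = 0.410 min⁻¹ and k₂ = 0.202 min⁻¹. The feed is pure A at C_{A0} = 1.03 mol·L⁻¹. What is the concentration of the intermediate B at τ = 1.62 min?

0.419 mol·L⁻¹

Solving the coupled first-order balances gives C_B(τ) = [k₁/(k₂−k₁)]·C_{A0}·(e^(−k₁τ) − e^(−k₂τ)).
e^(−k₁τ) = e^(−0.410×1.62) = e^(−0.6642) = 0.5147; e^(−k₂τ) = e^(−0.3272) = 0.7209.
C_B = 0.410×1.03/(0.202−0.410) × (0.5147−0.7209) = (-2.030)×(-0.2062) = 0.4187 mol·L⁻¹.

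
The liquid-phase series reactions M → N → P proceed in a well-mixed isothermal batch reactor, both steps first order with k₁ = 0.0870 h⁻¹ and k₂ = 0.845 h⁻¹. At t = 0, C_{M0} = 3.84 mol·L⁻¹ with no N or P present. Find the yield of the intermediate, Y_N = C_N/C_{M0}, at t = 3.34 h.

0.0790

Solving the coupled first-order balances gives C_N(t) = [k₁/(k₂−k₁)]·C_{M0}·(e^(−k₁t) − e^(−k₂t)).
e^(−k₁t) = e^(−0.0870×3.34) = e^(−0.2906) = 0.7478; e^(−k₂t) = e^(−2.822) = 0.05947.
C_N = 0.0870×3.84/(0.845−0.0870) × (0.7478−0.05947) = 0.4407×0.6884 = 0.3034 mol·L⁻¹.
Y_N = C_N/C_{M0} = 0.3034/3.84 = 0.0790.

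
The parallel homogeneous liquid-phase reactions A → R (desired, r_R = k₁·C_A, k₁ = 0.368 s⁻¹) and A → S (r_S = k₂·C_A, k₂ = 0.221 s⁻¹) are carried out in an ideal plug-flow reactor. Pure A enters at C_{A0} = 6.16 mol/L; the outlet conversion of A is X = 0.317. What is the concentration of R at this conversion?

C_A = C_{A0}(1−X) = 4.207 mol/L.
Both paths are first order in A, so the instantaneous fraction to R is constant: dC_R/d(−C_A) = k₁/(k₁+k₂) = 0.6248.
C_R = 0.6248·(C_{A0}−C_A) = 0.6248×1.953 = 1.22 mol/L.

1.22 mol/L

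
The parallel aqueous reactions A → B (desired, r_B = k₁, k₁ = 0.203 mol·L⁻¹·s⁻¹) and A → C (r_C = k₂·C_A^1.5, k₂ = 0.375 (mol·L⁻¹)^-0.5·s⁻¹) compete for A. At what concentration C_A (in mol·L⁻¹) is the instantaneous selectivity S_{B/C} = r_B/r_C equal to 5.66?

0.209 mol·L⁻¹

S_{B/C} = (k₁/k₂)·C_A^-1.5 ⇒ C_A = (S·k₂/k₁)^(1/(-1.5)).
= (5.66×0.375/0.203)^(-0.6667) = (10.46)^(-0.6667) = 0.209 mol·L⁻¹.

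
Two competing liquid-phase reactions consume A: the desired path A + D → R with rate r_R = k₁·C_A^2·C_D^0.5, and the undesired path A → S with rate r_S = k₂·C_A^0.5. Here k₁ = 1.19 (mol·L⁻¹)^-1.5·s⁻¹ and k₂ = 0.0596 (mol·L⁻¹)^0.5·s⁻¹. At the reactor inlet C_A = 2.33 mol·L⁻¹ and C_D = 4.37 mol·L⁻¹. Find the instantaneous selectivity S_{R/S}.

S_{R/S} = r_R/r_S = (k₁·C_A^2·C_D^0.5)/(k₂·C_A^0.5) = (k₁/k₂)·C_A^1.5·C_D^0.5.
= (1.19×2.330^2×4.370^0.5) / (0.0596×2.330^0.5) = 13.51/0.09098 = 148.

148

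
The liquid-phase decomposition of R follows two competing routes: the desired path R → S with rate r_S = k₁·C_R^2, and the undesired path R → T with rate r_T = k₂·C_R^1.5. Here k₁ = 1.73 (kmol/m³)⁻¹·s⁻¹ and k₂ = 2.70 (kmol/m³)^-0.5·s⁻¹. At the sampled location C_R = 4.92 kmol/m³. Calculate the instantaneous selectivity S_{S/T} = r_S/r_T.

1.42

S_{S/T} = r_S/r_T = (k₁·C_R^2)/(k₂·C_R^1.5) = (k₁/k₂)·C_R^0.5.
= (1.73×4.920^2) / (2.70×4.920^1.5) = 41.88/29.47 = 1.42.
Since the desired path is higher order in R, keeping C_R high (PFR or concentrated feed) favours S.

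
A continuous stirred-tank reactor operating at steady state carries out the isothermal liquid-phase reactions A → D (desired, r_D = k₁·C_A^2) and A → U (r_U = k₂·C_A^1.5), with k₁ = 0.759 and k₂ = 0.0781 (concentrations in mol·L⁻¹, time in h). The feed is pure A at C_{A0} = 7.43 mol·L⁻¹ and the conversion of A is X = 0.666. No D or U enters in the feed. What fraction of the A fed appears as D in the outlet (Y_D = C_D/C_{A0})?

Exit C_A = C_{A0}(1−X) = 7.43×0.334 = 2.482 mol·L⁻¹.
A CSTR operates uniformly at the exit composition, giving r_D = 4.674 and r_U = 0.3053 (each k·C_A^n at C_A = 2.482).
Fraction of consumed A going to D: r_D/(r_D+r_U) = 0.9387.
C_D = 0.9387·C_{A0}·X = 0.9387×7.43×0.666 = 4.64 mol·L⁻¹; Y_D = C_D/C_{A0} = 0.625.

0.625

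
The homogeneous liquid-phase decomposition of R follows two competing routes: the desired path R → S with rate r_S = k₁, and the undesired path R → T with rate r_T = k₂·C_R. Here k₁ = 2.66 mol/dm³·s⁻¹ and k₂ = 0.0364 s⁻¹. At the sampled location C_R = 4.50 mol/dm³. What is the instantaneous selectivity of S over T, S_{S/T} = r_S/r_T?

16.2

S_{S/T} = r_S/r_T = (k₁)/(k₂·C_R) = (k₁/k₂)·C_R⁻¹.
= (2.66) / (0.0364×4.500) = 2.660/0.1638 = 16.2.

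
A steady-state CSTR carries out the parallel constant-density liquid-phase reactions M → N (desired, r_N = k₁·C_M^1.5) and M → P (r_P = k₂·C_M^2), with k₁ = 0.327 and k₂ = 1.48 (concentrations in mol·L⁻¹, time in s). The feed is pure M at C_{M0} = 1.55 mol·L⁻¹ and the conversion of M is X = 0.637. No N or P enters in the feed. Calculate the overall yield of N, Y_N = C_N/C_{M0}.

Exit C_M = C_{M0}(1−X) = 1.55×0.363 = 0.5626 mol·L⁻¹.
In a CSTR the entire volume is at exit conditions, so r_N = 0.327×0.5626^1.5 = 0.1380 and r_P = 1.48×0.5626^2 = 0.4685.
Fraction of consumed M going to N: r_N/(r_N+r_P) = 0.2275.
C_N = 0.2275·C_{M0}·X = 0.2275×1.55×0.637 = 0.225 mol·L⁻¹; Y_N = C_N/C_{M0} = 0.145.

0.145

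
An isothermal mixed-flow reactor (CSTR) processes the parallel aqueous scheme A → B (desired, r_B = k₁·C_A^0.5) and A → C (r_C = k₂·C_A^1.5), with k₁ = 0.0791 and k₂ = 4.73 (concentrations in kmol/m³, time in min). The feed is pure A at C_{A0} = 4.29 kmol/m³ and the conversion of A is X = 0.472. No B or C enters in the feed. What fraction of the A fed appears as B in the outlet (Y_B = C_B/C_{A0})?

0.00346

Exit C_A = C_{A0}(1−X) = 4.29×0.528 = 2.265 kmol/m³.
A CSTR operates uniformly at the exit composition, giving r_B = 0.1190 and r_C = 16.12 (each k·C_A^n at C_A = 2.265).
Fraction of consumed A going to B: r_B/(r_B+r_C) = 0.007329.
C_B = 0.007329·C_{A0}·X = 0.007329×4.29×0.472 = 0.0148 kmol/m³; Y_B = C_B/C_{A0} = 0.00346.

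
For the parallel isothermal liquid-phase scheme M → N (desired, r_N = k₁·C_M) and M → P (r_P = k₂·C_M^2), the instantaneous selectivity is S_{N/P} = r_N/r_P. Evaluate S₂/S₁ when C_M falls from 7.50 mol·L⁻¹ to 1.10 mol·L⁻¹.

6.82

S_{N/P} = (k₁/k₂)·C_M⁻¹, so S₂/S₁ = (C_{M,2}/C_{M,1})⁻¹.
= 7.50/1.10 = 6.82.
Selectivity toward N rises as C_M falls — low-concentration operation is favoured.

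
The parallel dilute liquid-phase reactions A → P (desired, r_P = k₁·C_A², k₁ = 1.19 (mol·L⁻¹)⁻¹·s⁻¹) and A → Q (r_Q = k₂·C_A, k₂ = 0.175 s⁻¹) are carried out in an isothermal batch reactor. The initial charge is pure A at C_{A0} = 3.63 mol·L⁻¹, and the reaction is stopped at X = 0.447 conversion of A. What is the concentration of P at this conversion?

C_A = C_{A0}(1−X) = 2.007 mol·L⁻¹.
Along a PFR/batch, dC_Q/dC_A = −r_Q/(r_P+r_Q) = −k₂/(k₂+k₁·C_A).
Integrating from C_{A0} to C_A: C_Q = (0.175/1.19)·ln[(0.175+1.19·3.63)/(0.175+1.19·2.01)] = 0.1471·ln(4.495/2.564) = 0.08256 mol·L⁻¹.
Then C_P = (C_{A0}−C_A) − C_Q = 1.623 − 0.08256 = 1.540 mol·L⁻¹.

1.54 mol·L⁻¹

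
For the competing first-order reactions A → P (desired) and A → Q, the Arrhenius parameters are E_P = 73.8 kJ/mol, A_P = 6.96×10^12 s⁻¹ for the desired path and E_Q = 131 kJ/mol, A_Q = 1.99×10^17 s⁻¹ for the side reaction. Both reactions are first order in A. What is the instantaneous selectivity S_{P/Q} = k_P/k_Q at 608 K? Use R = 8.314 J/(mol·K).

k_P/k_Q = (A_P/A_Q)·exp[−(E_P−E_Q)/(RT)] = (A_P/A_Q)·exp[(E_Q−E_P)/(RT)].
(E_Q−E_P)/(RT) = (131−73.8)×10³/(8.314×608) = 57200/5055 = 11.32.
k_P/k_Q = (6.96×10^12/1.99×10^17)·exp(11.32) = 3.497×10^-5 × 82103 = 2.87.

2.87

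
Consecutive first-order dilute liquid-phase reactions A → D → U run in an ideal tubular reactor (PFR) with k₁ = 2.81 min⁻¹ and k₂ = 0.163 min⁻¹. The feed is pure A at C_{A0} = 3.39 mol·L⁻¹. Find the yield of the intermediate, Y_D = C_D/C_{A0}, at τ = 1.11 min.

0.839

The intermediate concentration in a first-order A→B→C sequence is C_D = k₁C_{A0}(e^(−k₁τ) − e^(−k₂τ))/(k₂−k₁).
e^(−k₁τ) = e^(−2.81×1.11) = e^(−3.119) = 0.04420; e^(−k₂τ) = e^(−0.1809) = 0.8345.
C_D = 2.81×3.39/(0.163−2.81) × (0.04420−0.8345) = (-3.599)×(-0.7903) = 2.844 mol·L⁻¹.
Y_D = C_D/C_{A0} = 2.844/3.39 = 0.839.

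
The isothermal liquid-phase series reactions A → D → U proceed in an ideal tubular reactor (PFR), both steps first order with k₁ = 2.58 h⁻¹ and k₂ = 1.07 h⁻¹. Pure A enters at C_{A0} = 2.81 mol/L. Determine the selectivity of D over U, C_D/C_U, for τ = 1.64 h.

The intermediate concentration in a first-order A→B→C sequence is C_D = k₁C_{A0}(e^(−k₁τ) − e^(−k₂τ))/(k₂−k₁).
e^(−k₁τ) = e^(−2.58×1.64) = e^(−4.231) = 0.01453; e^(−k₂τ) = e^(−1.755) = 0.1729.
C_D = 2.58×2.81/(1.07−2.58) × (0.01453−0.1729) = (-4.801)×(-0.1584) = 0.7605 mol/L.
C_A = C_{A0}e^(−k₁τ) = 0.04084 mol/L, so C_U = C_{A0}−C_A−C_D = 2.009 mol/L; C_D/C_U = 0.379.

0.379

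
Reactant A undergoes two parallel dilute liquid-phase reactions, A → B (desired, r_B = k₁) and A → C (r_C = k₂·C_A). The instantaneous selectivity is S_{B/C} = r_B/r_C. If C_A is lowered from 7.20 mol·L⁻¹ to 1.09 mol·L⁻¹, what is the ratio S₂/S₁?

6.61

S_{B/C} = (k₁/k₂)·C_A⁻¹, so S₂/S₁ = (C_{A,2}/C_{A,1})⁻¹.
= 7.20/1.09 = 6.61.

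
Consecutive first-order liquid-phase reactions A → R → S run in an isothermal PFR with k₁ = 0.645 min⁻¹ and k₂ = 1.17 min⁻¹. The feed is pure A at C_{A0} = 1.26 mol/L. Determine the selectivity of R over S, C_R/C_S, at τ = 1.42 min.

0.757

Solving the coupled first-order balances gives C_R(τ) = [k₁/(k₂−k₁)]·C_{A0}·(e^(−k₁τ) − e^(−k₂τ)).
e^(−k₁τ) = e^(−0.645×1.42) = e^(−0.9159) = 0.4002; e^(−k₂τ) = e^(−1.661) = 0.1899.
C_R = 0.645×1.26/(1.17−0.645) × (0.4002−0.1899) = 1.548×0.2103 = 0.3255 mol/L.
C_A = C_{A0}e^(−k₁τ) = 0.5042 mol/L, so C_S = C_{A0}−C_A−C_R = 0.4303 mol/L; C_R/C_S = 0.757.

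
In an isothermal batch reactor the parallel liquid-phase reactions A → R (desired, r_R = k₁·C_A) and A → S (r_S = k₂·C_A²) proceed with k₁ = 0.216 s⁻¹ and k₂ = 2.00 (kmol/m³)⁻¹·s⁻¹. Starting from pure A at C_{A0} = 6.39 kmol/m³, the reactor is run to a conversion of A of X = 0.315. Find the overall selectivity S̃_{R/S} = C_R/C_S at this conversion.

0.0203

C_A = C_{A0}(1−X) = 4.377 kmol/m³.
Along a PFR/batch, dC_R/dC_A = −r_R/(r_R+r_S) = −k₁/(k₁+k₂·C_A).
Integrating from C_{A0} to C_A: C_R = (0.216/2.00)·ln[(0.216+2.00·6.39)/(0.216+2.00·4.38)] = 0.1080·ln(13.00/8.970) = 0.04004 kmol/m³.
C_S = (C_{A0}−C_A)−C_R = 1.973 kmol/m³; S̃_{R/S} = 0.04004/1.973 = 0.0203.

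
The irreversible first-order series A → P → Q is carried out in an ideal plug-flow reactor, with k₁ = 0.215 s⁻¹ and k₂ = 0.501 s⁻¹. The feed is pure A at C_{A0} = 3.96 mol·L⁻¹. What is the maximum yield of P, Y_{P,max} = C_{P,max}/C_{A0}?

Evaluating C_P at τ_opt = ln(k₂/k₁)/(k₂−k₁) gives C_{P,max}/C_{A0} = (k₁/k₂)^[k₂/(k₂−k₁)].
= (0.215/0.501)^(0.501/(0.501−0.215)) = (0.4291)^(1.752) = 0.2272.

0.227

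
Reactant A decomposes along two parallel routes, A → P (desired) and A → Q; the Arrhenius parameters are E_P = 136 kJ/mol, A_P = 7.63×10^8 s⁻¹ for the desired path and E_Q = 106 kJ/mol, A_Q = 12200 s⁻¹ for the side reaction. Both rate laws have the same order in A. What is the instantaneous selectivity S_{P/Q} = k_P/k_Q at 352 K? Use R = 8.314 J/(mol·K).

2.21

With equal orders, S_{P/Q} = k_P/k_Q = (A_P/A_Q)·exp[(E_Q−E_P)/(RT)].
(E_Q−E_P)/(RT) = (106−136)×10³/(8.314×352) = -30000/2927 = -10.25.
k_P/k_Q = (7.63×10^8/12200)·exp(-10.25) = 62541 × 3.532×10^-5 = 2.21.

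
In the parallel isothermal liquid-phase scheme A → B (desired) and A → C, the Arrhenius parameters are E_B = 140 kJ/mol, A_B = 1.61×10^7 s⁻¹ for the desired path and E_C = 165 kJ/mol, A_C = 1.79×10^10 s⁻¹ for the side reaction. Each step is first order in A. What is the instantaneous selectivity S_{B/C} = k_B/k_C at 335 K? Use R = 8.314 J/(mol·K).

k_B/k_C = (A_B/A_C)·exp[−(E_B−E_C)/(RT)] = (A_B/A_C)·exp[(E_C−E_B)/(RT)].
(E_C−E_B)/(RT) = (165−140)×10³/(8.314×335) = 25000/2785 = 8.976.
k_B/k_C = (1.61×10^7/1.79×10^10)·exp(8.976) = 8.994×10^-4 × 7911 = 7.12.

7.12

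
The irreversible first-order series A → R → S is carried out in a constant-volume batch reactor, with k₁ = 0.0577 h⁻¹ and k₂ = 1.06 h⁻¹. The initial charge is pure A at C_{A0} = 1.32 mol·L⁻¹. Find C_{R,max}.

For a first-order series the maximum intermediate yield is C_{R,max}/C_{A0} = (k₁/k₂)^[k₂/(k₂−k₁)].
= (0.0577/1.06)^(1.06/(1.06−0.0577)) = (0.05443)^(1.058) = 0.04604.
C_{R,max} = 0.04604×1.32 = 0.0608 mol·L⁻¹.

0.0608 mol·L⁻¹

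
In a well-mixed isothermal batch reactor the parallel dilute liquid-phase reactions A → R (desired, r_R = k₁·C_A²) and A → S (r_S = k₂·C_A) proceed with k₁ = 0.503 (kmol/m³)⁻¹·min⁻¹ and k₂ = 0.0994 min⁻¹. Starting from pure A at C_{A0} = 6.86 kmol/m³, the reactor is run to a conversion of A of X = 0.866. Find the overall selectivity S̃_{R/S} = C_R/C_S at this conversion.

C_A = C_{A0}(1−X) = 0.9192 kmol/m³.
Along a PFR/batch, dC_S/dC_A = −r_S/(r_R+r_S) = −k₂/(k₂+k₁·C_A).
Integrating from C_{A0} to C_A: C_S = (0.0994/0.503)·ln[(0.0994+0.503·6.86)/(0.0994+0.503·0.919)] = 0.1976·ln(3.550/0.5618) = 0.3643 kmol/m³.
Then C_R = (C_{A0}−C_A) − C_S = 5.941 − 0.3643 = 5.576 kmol/m³.
S̃_{R/S} = C_R/C_S = 5.576/0.3643 = 15.3.

15.3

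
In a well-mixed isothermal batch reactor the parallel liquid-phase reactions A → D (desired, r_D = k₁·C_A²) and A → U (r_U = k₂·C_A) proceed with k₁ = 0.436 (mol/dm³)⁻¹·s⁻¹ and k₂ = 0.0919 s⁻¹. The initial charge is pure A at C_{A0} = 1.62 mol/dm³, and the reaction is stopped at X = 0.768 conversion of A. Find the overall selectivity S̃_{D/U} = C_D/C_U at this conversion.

C_A = C_{A0}(1−X) = 0.3758 mol/dm³.
Along a PFR/batch, dC_U/dC_A = −r_U/(r_D+r_U) = −k₂/(k₂+k₁·C_A).
Integrating from C_{A0} to C_A: C_U = (0.0919/0.436)·ln[(0.0919+0.436·1.62)/(0.0919+0.436·0.376)] = 0.2108·ln(0.7982/0.2558) = 0.2399 mol/dm³.
Then C_D = (C_{A0}−C_A) − C_U = 1.244 − 0.2399 = 1.004 mol/dm³.
S̃_{D/U} = C_D/C_U = 1.004/0.2399 = 4.19.

4.19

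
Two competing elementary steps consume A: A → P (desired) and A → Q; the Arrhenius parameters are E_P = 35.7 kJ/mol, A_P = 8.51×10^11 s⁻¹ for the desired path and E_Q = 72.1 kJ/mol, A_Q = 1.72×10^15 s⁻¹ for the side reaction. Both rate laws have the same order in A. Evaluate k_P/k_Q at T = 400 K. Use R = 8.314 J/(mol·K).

Since both paths have the same order in A, the concentration cancels and S_{P/Q} = k_P/k_Q = (A_P/A_Q)·exp[(E_Q−E_P)/(RT)].
(E_Q−E_P)/(RT) = (72.1−35.7)×10³/(8.314×400) = 36400/3326 = 10.95.
k_P/k_Q = (8.51×10^11/1.72×10^15)·exp(10.95) = 4.948×10^-4 × 56692 = 28.0.
Since E_P < E_Q, lowering the temperature improves selectivity toward P.

28.0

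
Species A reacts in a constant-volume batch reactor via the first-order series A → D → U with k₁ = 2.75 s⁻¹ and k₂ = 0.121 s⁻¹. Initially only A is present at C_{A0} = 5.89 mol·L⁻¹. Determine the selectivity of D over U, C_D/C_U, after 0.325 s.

44.0

The intermediate concentration in a first-order A→B→C sequence is C_D = k₁C_{A0}(e^(−k₁t) − e^(−k₂t))/(k₂−k₁).
e^(−k₁t) = e^(−2.75×0.325) = e^(−0.8938) = 0.4091; e^(−k₂t) = e^(−0.03932) = 0.9614.
C_D = 2.75×5.89/(0.121−2.75) × (0.4091−0.9614) = (-6.161)×(-0.5523) = 3.403 mol·L⁻¹.
C_A = C_{A0}e^(−k₁t) = 2.410 mol·L⁻¹, so C_U = C_{A0}−C_A−C_D = 0.07740 mol·L⁻¹; C_D/C_U = 44.0.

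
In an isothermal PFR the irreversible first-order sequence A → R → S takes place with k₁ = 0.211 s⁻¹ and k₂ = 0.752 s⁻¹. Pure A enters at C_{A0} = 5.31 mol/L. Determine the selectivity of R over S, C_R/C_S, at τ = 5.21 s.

0.224

The intermediate concentration in a first-order A→B→C sequence is C_R = k₁C_{A0}(e^(−k₁τ) − e^(−k₂τ))/(k₂−k₁).
e^(−k₁τ) = e^(−0.211×5.21) = e^(−1.099) = 0.3331; e^(−k₂τ) = e^(−3.918) = 0.01988.
C_R = 0.211×5.31/(0.752−0.211) × (0.3331−0.01988) = 2.071×0.3132 = 0.6487 mol/L.
C_A = C_{A0}e^(−k₁τ) = 1.769 mol/L, so C_S = C_{A0}−C_A−C_R = 2.893 mol/L; C_R/C_S = 0.224.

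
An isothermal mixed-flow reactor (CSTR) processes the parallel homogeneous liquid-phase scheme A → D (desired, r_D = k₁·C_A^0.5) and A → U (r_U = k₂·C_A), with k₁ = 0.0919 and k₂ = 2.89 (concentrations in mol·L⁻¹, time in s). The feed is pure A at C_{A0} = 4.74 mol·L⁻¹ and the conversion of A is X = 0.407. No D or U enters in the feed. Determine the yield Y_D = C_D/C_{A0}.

0.00758

Exit C_A = C_{A0}(1−X) = 4.74×0.593 = 2.811 mol·L⁻¹.
In a CSTR the entire volume is at exit conditions, so r_D = 0.0919×2.811^0.5 = 0.1541 and r_U = 2.89×2.811 = 8.123.
Fraction of consumed A going to D: r_D/(r_D+r_U) = 0.01861.
C_D = 0.01861·C_{A0}·X = 0.01861×4.74×0.407 = 0.0359 mol·L⁻¹; Y_D = C_D/C_{A0} = 0.00758.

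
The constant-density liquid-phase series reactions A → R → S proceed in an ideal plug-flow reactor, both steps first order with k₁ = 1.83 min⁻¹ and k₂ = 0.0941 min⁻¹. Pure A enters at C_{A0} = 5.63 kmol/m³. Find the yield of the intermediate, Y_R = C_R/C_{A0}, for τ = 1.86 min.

The intermediate concentration in a first-order A→B→C sequence is C_R = k₁C_{A0}(e^(−k₁τ) − e^(−k₂τ))/(k₂−k₁).
e^(−k₁τ) = e^(−1.83×1.86) = e^(−3.404) = 0.03325; e^(−k₂τ) = e^(−0.1750) = 0.8394.
C_R = 1.83×5.63/(0.0941−1.83) × (0.03325−0.8394) = (-5.935)×(-0.8062) = 4.785 kmol/m³.
Y_R = C_R/C_{A0} = 4.785/5.63 = 0.850.

0.850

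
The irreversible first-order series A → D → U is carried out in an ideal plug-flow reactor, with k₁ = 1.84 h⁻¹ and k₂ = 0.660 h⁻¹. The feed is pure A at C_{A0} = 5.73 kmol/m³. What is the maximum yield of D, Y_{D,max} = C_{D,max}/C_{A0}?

0.564

Evaluating C_D at τ_opt = ln(k₂/k₁)/(k₂−k₁) gives C_{D,max}/C_{A0} = (k₁/k₂)^[k₂/(k₂−k₁)].
= (1.84/0.660)^(0.660/(0.660−1.84)) = (2.788)^(-0.5593) = 0.5636.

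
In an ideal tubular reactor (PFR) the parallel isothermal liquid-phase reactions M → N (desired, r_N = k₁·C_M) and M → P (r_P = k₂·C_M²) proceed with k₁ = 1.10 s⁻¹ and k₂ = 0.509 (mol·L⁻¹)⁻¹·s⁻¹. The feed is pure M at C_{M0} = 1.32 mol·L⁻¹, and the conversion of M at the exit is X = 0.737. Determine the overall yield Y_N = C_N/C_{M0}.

C_M = C_{M0}(1−X) = 0.3472 mol·L⁻¹.
Along a PFR/batch, dC_N/dC_M = −r_N/(r_N+r_P) = −k₁/(k₁+k₂·C_M).
Integrating from C_{M0} to C_M: C_N = (1.10/0.509)·ln[(1.10+0.509·1.32)/(1.10+0.509·0.347)] = 2.161·ln(1.772/1.277) = 0.7083 mol·L⁻¹.
Y_N = C_N/C_{M0} = 0.7083/1.32 = 0.537.

0.537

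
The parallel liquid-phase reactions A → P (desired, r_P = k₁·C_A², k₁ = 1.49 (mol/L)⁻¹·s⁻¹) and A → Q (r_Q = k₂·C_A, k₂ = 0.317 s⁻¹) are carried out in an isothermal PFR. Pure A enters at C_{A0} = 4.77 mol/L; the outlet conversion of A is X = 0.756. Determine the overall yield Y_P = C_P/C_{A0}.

C_A = C_{A0}(1−X) = 1.164 mol/L.
Along a PFR/batch, dC_Q/dC_A = −r_Q/(r_P+r_Q) = −k₂/(k₂+k₁·C_A).
Integrating from C_{A0} to C_A: C_Q = (0.317/1.49)·ln[(0.317+1.49·4.77)/(0.317+1.49·1.16)] = 0.2128·ln(7.424/2.051) = 0.2737 mol/L.
Then C_P = (C_{A0}−C_A) − C_Q = 3.606 − 0.2737 = 3.332 mol/L.
Y_P = C_P/C_{A0} = 3.332/4.77 = 0.699.

0.699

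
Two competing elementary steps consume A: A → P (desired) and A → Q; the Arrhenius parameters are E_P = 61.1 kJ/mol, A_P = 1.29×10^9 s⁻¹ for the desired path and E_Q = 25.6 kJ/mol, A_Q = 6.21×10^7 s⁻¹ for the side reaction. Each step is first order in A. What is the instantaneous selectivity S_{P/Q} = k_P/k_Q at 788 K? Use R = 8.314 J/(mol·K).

k_P/k_Q = (A_P/A_Q)·exp[−(E_P−E_Q)/(RT)] = (A_P/A_Q)·exp[(E_Q−E_P)/(RT)].
(E_Q−E_P)/(RT) = (25.6−61.1)×10³/(8.314×788) = -35500/6551 = -5.419.
k_P/k_Q = (1.29×10^9/6.21×10^7)·exp(-5.419) = 20.77 × 0.004433 = 0.0921.
Since E_P > E_Q, raising the temperature improves selectivity toward P.

0.0921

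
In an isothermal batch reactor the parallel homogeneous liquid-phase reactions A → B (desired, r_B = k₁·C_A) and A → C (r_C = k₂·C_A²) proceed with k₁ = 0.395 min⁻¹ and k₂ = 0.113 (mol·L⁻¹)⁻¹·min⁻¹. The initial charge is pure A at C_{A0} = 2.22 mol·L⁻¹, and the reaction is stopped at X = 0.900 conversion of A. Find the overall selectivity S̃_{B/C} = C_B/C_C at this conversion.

3.04

C_A = C_{A0}(1−X) = 0.2220 mol·L⁻¹.
Along a PFR/batch, dC_B/dC_A = −r_B/(r_B+r_C) = −k₁/(k₁+k₂·C_A).
Integrating from C_{A0} to C_A: C_B = (0.395/0.113)·ln[(0.395+0.113·2.22)/(0.395+0.113·0.222)] = 3.496·ln(0.6459/0.4201) = 1.504 mol·L⁻¹.
C_C = (C_{A0}−C_A)−C_B = 0.4945 mol·L⁻¹; S̃_{B/C} = 1.504/0.4945 = 3.04.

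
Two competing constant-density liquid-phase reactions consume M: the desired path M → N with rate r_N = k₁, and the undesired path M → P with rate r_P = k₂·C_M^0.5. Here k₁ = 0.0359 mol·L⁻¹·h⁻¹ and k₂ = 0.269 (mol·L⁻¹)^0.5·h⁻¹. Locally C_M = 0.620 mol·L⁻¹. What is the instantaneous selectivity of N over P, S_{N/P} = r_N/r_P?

S_{N/P} = r_N/r_P = (k₁)/(k₂·C_M^0.5) = (k₁/k₂)·C_M^-0.5.
= (0.0359) / (0.269×0.6200^0.5) = 0.03590/0.2118 = 0.169.
The undesired path is higher order in M, so low C_M (CSTR or dilute feed) favours N.

0.169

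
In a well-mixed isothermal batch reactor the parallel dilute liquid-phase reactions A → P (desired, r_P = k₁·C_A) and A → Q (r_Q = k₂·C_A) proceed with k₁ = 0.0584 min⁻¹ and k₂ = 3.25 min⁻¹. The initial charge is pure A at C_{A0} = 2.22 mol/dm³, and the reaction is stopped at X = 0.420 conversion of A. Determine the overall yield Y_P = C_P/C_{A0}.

C_A = C_{A0}(1−X) = 1.288 mol/dm³.
Both paths are first order in A, so the instantaneous fraction to P is constant: dC_P/d(−C_A) = k₁/(k₁+k₂) = 0.01765.
C_P = 0.01765·(C_{A0}−C_A) = 0.01765×0.9324 = 0.0165 mol/dm³.
Y_P = C_P/C_{A0} = 0.01646/2.22 = 0.00741.

0.00741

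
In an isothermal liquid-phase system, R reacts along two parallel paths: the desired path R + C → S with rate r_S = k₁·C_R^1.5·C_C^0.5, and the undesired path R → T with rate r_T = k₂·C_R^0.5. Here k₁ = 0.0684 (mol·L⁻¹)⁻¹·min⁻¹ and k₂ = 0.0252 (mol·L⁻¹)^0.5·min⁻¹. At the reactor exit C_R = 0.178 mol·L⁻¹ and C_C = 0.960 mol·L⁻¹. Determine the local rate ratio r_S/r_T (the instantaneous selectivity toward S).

0.473

S_{S/T} = r_S/r_T = (k₁·C_R^1.5·C_C^0.5)/(k₂·C_R^0.5) = (k₁/k₂)·C_R·C_C^0.5.
= (0.0684×0.1780^1.5×0.9600^0.5) / (0.0252×0.1780^0.5) = 0.005033/0.01063 = 0.473.
Since the desired path is higher order in R, keeping C_R high (PFR or concentrated feed) favours S.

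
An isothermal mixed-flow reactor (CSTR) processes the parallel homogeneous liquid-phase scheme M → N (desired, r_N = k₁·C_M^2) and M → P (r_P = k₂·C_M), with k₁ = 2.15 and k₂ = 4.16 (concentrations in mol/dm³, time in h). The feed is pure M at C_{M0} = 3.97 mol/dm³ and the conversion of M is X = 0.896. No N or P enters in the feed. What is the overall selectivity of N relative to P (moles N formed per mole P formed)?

0.213

Exit C_M = C_{M0}(1−X) = 3.97×0.104 = 0.4129 mol/dm³.
A CSTR operates uniformly at the exit composition, giving r_N = 0.3665 and r_P = 1.718 (each k·C_M^n at C_M = 0.4129).
Overall selectivity = C_N/C_P = r_Nτ/(r_Pτ) = r_N/r_P = 0.213.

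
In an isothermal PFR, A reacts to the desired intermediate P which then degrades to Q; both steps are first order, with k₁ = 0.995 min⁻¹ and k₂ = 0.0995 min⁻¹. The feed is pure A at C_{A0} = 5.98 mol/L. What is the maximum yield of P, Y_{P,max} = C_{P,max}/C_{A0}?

0.774

Evaluating C_P at τ_opt = ln(k₂/k₁)/(k₂−k₁) gives C_{P,max}/C_{A0} = (k₁/k₂)^[k₂/(k₂−k₁)].
= (0.995/0.0995)^(0.0995/(0.0995−0.995)) = (10.00)^(-0.1111) = 0.7743.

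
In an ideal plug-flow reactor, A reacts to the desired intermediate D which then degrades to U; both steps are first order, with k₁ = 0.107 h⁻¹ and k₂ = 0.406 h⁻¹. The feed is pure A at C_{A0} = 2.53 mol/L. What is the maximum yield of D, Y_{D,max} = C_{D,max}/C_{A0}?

At the optimum, C_{D,max}/C_{A0} = (k₁/k₂)^[k₂/(k₂−k₁)].
= (0.107/0.406)^(0.406/(0.406−0.107)) = (0.2635)^(1.358) = 0.1635.

0.164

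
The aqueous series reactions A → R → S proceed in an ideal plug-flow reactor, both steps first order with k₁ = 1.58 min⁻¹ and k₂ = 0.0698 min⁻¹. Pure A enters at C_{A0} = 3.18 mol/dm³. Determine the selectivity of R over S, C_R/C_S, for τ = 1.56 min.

12.9

Solving the coupled first-order balances gives C_R(τ) = [k₁/(k₂−k₁)]·C_{A0}·(e^(−k₁τ) − e^(−k₂τ)).
e^(−k₁τ) = e^(−1.58×1.56) = e^(−2.465) = 0.08503; e^(−k₂τ) = e^(−0.1089) = 0.8968.
C_R = 1.58×3.18/(0.0698−1.58) × (0.08503−0.8968) = (-3.327)×(-0.8118) = 2.701 mol/dm³.
C_A = C_{A0}e^(−k₁τ) = 0.2704 mol/dm³, so C_S = C_{A0}−C_A−C_R = 0.2088 mol/dm³; C_R/C_S = 12.9.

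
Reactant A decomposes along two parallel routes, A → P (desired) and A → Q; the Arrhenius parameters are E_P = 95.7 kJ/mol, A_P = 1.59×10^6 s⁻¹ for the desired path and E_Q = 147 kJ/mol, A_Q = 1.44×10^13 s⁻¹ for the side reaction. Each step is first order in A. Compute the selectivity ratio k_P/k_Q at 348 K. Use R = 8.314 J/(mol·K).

k_P/k_Q = (A_P/A_Q)·exp[−(E_P−E_Q)/(RT)] = (A_P/A_Q)·exp[(E_Q−E_P)/(RT)].
(E_Q−E_P)/(RT) = (147−95.7)×10³/(8.314×348) = 51300/2893 = 17.73.
k_P/k_Q = (1.59×10^6/1.44×10^13)·exp(17.73) = 1.104×10^-7 × 5.016×10^7 = 5.54.
Since E_P < E_Q, lowering the temperature improves selectivity toward P.

5.54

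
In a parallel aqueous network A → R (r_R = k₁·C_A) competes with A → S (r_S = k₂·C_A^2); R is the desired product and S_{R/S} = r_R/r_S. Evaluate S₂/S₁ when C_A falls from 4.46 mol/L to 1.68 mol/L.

2.65

S_{R/S} = (k₁/k₂)·C_A⁻¹, so S₂/S₁ = (C_{A,2}/C_{A,1})⁻¹.
= 4.46/1.68 = 2.65.
Selectivity toward R rises as C_A falls — low-concentration operation is favoured.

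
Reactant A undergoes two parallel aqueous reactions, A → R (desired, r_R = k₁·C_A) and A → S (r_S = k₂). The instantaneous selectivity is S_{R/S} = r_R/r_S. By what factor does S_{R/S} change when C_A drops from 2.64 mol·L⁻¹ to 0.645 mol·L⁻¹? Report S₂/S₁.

0.244

S_{R/S} = (k₁/k₂)·C_A, so S₂/S₁ = (C_{A,2}/C_{A,1}).
= 0.645/2.64 = 0.244.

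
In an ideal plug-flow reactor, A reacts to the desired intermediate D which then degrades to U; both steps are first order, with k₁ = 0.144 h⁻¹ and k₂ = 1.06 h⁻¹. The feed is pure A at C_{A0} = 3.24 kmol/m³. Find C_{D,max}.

For a first-order series the maximum intermediate yield is C_{D,max}/C_{A0} = (k₁/k₂)^[k₂/(k₂−k₁)].
= (0.144/1.06)^(1.06/(1.06−0.144)) = (0.1358)^(1.157) = 0.09926.
C_{D,max} = 0.09926×3.24 = 0.322 kmol/m³.

0.322 kmol/m³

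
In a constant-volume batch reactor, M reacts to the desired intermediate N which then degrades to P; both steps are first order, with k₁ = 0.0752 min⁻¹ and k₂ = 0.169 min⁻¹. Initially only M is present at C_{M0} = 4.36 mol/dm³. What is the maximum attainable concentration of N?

1.01 mol/dm³

For a first-order series the maximum intermediate yield is C_{N,max}/C_{M0} = (k₁/k₂)^[k₂/(k₂−k₁)].
= (0.0752/0.169)^(0.169/(0.169−0.0752)) = (0.4450)^(1.802) = 0.2325.
C_{N,max} = 0.2325×4.36 = 1.01 mol/dm³.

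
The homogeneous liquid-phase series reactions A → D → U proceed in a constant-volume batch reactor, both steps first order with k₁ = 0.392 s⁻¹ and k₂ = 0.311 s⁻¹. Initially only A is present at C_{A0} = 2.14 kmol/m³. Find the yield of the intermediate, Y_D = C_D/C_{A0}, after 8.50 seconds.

0.171

For first-order series with pure A initially, C_D(t) = k₁C_{A0}/(k₂−k₁)·(e^(−k₁t) − e^(−k₂t)).
e^(−k₁t) = e^(−0.392×8.50) = e^(−3.332) = 0.03572; e^(−k₂t) = e^(−2.643) = 0.07111.
C_D = 0.392×2.14/(0.311−0.392) × (0.03572−0.07111) = (-10.36)×(-0.03539) = 0.3665 kmol/m³.
Y_D = C_D/C_{A0} = 0.3665/2.14 = 0.171.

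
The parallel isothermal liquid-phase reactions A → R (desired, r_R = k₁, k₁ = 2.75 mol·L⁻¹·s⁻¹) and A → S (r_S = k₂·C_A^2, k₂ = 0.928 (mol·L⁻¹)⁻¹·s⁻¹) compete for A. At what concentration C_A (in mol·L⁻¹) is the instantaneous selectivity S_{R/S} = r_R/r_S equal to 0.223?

3.65 mol·L⁻¹

S_{R/S} = (k₁/k₂)·C_A^-2 ⇒ C_A = (S·k₂/k₁)^(-0.5).
= (0.223×0.928/2.75)^(-0.5) = (0.07525)^(-0.5) = 3.65 mol·L⁻¹.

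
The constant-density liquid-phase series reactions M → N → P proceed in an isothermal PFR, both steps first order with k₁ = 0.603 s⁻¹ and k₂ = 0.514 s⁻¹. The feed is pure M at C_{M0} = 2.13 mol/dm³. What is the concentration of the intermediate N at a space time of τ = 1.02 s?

For first-order series with pure M initially, C_N(τ) = k₁C_{M0}/(k₂−k₁)·(e^(−k₁τ) − e^(−k₂τ)).
e^(−k₁τ) = e^(−0.603×1.02) = e^(−0.6151) = 0.5406; e^(−k₂τ) = e^(−0.5243) = 0.5920.
C_N = 0.603×2.13/(0.514−0.603) × (0.5406−0.5920) = (-14.43)×(-0.05137) = 0.7414 mol/dm³.

0.741 mol/dm³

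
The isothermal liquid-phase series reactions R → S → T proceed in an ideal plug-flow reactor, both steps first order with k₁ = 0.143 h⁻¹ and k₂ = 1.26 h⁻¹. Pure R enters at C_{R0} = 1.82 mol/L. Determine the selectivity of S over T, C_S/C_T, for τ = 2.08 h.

For first-order series with pure R initially, C_S(τ) = k₁C_{R0}/(k₂−k₁)·(e^(−k₁τ) − e^(−k₂τ)).
e^(−k₁τ) = e^(−0.143×2.08) = e^(−0.2974) = 0.7427; e^(−k₂τ) = e^(−2.621) = 0.07274.
C_S = 0.143×1.82/(1.26−0.143) × (0.7427−0.07274) = 0.2330×0.6700 = 0.1561 mol/L.
C_R = C_{R0}e^(−k₁τ) = 1.352 mol/L, so C_T = C_{R0}−C_R−C_S = 0.3122 mol/L; C_S/C_T = 0.500.

0.500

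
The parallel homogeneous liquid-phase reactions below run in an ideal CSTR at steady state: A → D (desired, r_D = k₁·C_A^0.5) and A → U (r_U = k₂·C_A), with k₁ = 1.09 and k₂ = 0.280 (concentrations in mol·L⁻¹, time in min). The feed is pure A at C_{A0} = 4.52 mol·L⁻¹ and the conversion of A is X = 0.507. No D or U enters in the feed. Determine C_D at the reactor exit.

Exit C_A = C_{A0}(1−X) = 4.52×0.493 = 2.228 mol·L⁻¹.
A CSTR operates uniformly at the exit composition, giving r_D = 1.627 and r_U = 0.6239 (each k·C_A^n at C_A = 2.228).
Fraction of consumed A going to D: r_D/(r_D+r_U) = 0.7228.
C_D = 0.7228·C_{A0}·X = 0.7228×4.52×0.507 = 1.66 mol·L⁻¹.

1.66 mol·L⁻¹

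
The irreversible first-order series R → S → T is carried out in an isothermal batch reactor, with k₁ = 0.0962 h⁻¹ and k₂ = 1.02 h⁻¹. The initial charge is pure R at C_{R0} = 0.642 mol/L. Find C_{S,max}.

0.0474 mol/L

Evaluating C_S at t_opt = ln(k₂/k₁)/(k₂−k₁) gives C_{S,max}/C_{R0} = (k₁/k₂)^[k₂/(k₂−k₁)].
= (0.0962/1.02)^(1.02/(1.02−0.0962)) = (0.09431)^(1.104) = 0.07376.
C_{S,max} = 0.07376×0.642 = 0.0474 mol/L.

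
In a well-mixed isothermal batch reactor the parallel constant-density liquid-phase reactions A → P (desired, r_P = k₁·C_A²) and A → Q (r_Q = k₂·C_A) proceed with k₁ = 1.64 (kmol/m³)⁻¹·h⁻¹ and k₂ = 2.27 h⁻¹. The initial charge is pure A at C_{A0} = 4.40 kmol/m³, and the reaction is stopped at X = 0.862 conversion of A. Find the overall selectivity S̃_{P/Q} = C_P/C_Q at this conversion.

C_A = C_{A0}(1−X) = 0.6072 kmol/m³.
Along a PFR/batch, dC_Q/dC_A = −r_Q/(r_P+r_Q) = −k₂/(k₂+k₁·C_A).
Integrating from C_{A0} to C_A: C_Q = (2.27/1.64)·ln[(2.27+1.64·4.40)/(2.27+1.64·0.607)] = 1.384·ln(9.486/3.266) = 1.476 kmol/m³.
Then C_P = (C_{A0}−C_A) − C_Q = 3.793 − 1.476 = 2.317 kmol/m³.
S̃_{P/Q} = C_P/C_Q = 2.317/1.476 = 1.57.

1.57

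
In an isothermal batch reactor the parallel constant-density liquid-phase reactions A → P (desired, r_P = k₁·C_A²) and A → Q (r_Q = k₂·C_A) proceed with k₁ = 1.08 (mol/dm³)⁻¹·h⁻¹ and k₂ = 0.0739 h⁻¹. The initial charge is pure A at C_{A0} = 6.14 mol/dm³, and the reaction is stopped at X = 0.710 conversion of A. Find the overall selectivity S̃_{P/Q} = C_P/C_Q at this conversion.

C_A = C_{A0}(1−X) = 1.781 mol/dm³.
Along a PFR/batch, dC_Q/dC_A = −r_Q/(r_P+r_Q) = −k₂/(k₂+k₁·C_A).
Integrating from C_{A0} to C_A: C_Q = (0.0739/1.08)·ln[(0.0739+1.08·6.14)/(0.0739+1.08·1.78)] = 0.06843·ln(6.705/1.997) = 0.08288 mol/dm³.
Then C_P = (C_{A0}−C_A) − C_Q = 4.359 − 0.08288 = 4.277 mol/dm³.
S̃_{P/Q} = C_P/C_Q = 4.277/0.08288 = 51.6.

51.6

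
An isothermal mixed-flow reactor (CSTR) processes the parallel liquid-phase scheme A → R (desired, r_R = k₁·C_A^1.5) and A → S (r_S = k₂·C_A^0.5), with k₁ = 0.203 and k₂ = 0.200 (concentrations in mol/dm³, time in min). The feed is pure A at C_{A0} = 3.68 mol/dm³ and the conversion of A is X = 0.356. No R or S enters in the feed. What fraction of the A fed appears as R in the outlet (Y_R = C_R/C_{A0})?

Exit C_A = C_{A0}(1−X) = 3.68×0.644 = 2.370 mol/dm³.
Rates in a CSTR are evaluated at the outlet concentration: r_R = 0.203×2.370^1.5 = 0.7406, r_S = 0.200×2.370^0.5 = 0.3079.
Fraction of consumed A going to R: r_R/(r_R+r_S) = 0.7064.
C_R = 0.7064·C_{A0}·X = 0.7064×3.68×0.356 = 0.925 mol/dm³; Y_R = C_R/C_{A0} = 0.251.

0.251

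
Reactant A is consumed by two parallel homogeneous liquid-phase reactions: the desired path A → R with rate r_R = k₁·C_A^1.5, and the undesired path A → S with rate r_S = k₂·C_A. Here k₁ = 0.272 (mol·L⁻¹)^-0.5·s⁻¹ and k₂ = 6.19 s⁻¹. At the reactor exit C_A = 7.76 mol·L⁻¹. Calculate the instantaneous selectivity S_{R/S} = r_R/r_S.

S_{R/S} = r_R/r_S = (k₁·C_A^1.5)/(k₂·C_A) = (k₁/k₂)·C_A^0.5.
= (0.272×7.760^1.5) / (6.19×7.760) = 5.880/48.03 = 0.122.

0.122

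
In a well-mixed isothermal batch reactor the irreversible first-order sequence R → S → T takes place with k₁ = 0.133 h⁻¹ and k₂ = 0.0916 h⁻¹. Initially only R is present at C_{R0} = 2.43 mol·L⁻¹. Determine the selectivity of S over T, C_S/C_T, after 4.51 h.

For first-order series with pure R initially, C_S(t) = k₁C_{R0}/(k₂−k₁)·(e^(−k₁t) − e^(−k₂t)).
e^(−k₁t) = e^(−0.133×4.51) = e^(−0.5998) = 0.5489; e^(−k₂t) = e^(−0.4131) = 0.6616.
C_S = 0.133×2.43/(0.0916−0.133) × (0.5489−0.6616) = (-7.807)×(-0.1127) = 0.8796 mol·L⁻¹.
C_R = C_{R0}e^(−k₁t) = 1.334 mol·L⁻¹, so C_T = C_{R0}−C_R−C_S = 0.2165 mol·L⁻¹; C_S/C_T = 4.06.

4.06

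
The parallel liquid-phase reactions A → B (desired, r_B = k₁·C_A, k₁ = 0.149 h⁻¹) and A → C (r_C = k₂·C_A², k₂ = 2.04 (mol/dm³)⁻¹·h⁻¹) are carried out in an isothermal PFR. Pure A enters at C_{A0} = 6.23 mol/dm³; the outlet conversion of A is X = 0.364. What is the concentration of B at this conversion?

C_A = C_{A0}(1−X) = 3.962 mol/dm³.
Along a PFR/batch, dC_B/dC_A = −r_B/(r_B+r_C) = −k₁/(k₁+k₂·C_A).
Integrating from C_{A0} to C_A: C_B = (0.149/2.04)·ln[(0.149+2.04·6.23)/(0.149+2.04·3.96)] = 0.07304·ln(12.86/8.232) = 0.03257 mol/dm³.

0.0326 mol/dm³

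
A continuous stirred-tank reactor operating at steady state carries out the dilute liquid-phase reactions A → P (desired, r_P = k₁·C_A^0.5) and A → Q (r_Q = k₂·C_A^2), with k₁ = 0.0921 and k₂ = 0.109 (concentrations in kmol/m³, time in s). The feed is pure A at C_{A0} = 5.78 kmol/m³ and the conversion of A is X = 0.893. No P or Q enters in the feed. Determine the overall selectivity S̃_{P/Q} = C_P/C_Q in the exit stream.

1.74

Exit C_A = C_{A0}(1−X) = 5.78×0.107 = 0.6185 kmol/m³.
A CSTR operates uniformly at the exit composition, giving r_P = 0.07243 and r_Q = 0.04169 (each k·C_A^n at C_A = 0.6185).
Overall selectivity = C_P/C_Q = r_Pτ/(r_Qτ) = r_P/r_Q = 1.74.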